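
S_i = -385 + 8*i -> [-385, -377, -369, -361, -353]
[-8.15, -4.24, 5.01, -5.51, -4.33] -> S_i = Random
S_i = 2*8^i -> [2, 16, 128, 1024, 8192]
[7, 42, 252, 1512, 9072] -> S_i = 7*6^i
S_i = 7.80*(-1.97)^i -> [7.8, -15.37, 30.27, -59.63, 117.48]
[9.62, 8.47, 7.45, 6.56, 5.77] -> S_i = 9.62*0.88^i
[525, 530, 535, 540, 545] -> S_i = 525 + 5*i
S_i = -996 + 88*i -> [-996, -908, -820, -732, -644]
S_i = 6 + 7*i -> [6, 13, 20, 27, 34]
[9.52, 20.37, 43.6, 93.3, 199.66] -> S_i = 9.52*2.14^i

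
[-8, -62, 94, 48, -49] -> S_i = Random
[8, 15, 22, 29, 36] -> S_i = 8 + 7*i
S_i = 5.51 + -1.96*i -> [5.51, 3.55, 1.59, -0.37, -2.33]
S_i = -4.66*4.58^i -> [-4.66, -21.34, -97.75, -447.7, -2050.44]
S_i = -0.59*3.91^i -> [-0.59, -2.31, -9.02, -35.27, -137.9]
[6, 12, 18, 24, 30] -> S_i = 6 + 6*i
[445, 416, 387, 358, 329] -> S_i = 445 + -29*i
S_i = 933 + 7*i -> [933, 940, 947, 954, 961]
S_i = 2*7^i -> [2, 14, 98, 686, 4802]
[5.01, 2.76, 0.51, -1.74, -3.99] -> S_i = 5.01 + -2.25*i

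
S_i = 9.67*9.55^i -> [9.67, 92.35, 881.93, 8422.41, 80434.05]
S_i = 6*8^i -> [6, 48, 384, 3072, 24576]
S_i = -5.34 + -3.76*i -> [-5.34, -9.1, -12.86, -16.62, -20.38]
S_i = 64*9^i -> [64, 576, 5184, 46656, 419904]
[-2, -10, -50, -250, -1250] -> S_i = -2*5^i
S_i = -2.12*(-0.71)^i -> [-2.12, 1.51, -1.07, 0.76, -0.54]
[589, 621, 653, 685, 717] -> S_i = 589 + 32*i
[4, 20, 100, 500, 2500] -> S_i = 4*5^i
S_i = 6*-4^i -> [6, -24, 96, -384, 1536]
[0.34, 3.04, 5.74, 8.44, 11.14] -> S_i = 0.34 + 2.70*i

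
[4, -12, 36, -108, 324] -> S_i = 4*-3^i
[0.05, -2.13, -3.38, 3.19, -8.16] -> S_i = Random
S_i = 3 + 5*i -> [3, 8, 13, 18, 23]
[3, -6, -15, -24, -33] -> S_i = 3 + -9*i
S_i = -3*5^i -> [-3, -15, -75, -375, -1875]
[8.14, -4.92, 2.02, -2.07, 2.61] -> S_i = Random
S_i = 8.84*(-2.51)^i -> [8.84, -22.19, 55.69, -139.79, 350.87]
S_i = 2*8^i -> [2, 16, 128, 1024, 8192]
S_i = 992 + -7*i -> [992, 985, 978, 971, 964]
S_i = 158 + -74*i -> [158, 84, 10, -64, -138]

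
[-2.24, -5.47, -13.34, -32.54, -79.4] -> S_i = -2.24*2.44^i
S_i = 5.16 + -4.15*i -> [5.16, 1.01, -3.14, -7.29, -11.44]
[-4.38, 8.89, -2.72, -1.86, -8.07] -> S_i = Random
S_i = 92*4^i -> [92, 368, 1472, 5888, 23552]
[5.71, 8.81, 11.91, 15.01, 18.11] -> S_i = 5.71 + 3.10*i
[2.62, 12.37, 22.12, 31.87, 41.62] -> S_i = 2.62 + 9.75*i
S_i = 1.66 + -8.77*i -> [1.66, -7.11, -15.88, -24.65, -33.42]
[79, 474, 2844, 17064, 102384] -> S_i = 79*6^i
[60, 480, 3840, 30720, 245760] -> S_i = 60*8^i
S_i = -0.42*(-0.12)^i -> [-0.42, 0.05, -0.01, 0.0, -0.0]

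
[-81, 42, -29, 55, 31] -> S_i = Random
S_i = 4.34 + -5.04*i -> [4.34, -0.7, -5.74, -10.78, -15.82]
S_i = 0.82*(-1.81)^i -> [0.82, -1.48, 2.69, -4.86, 8.8]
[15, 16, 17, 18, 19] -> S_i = 15 + 1*i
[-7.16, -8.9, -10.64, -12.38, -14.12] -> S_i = -7.16 + -1.74*i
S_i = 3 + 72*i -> [3, 75, 147, 219, 291]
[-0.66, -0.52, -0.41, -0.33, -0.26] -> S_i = -0.66*0.79^i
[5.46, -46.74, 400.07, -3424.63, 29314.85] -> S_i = 5.46*(-8.56)^i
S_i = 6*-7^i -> [6, -42, 294, -2058, 14406]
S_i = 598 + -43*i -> [598, 555, 512, 469, 426]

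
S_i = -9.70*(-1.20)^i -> [-9.7, 11.64, -13.97, 16.76, -20.11]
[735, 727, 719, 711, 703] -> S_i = 735 + -8*i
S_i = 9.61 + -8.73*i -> [9.61, 0.88, -7.85, -16.58, -25.31]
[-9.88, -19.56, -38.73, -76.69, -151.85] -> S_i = -9.88*1.98^i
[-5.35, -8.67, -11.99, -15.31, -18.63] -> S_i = -5.35 + -3.32*i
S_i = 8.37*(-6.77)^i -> [8.37, -56.66, 383.62, -2597.12, 17582.48]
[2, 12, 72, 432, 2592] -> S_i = 2*6^i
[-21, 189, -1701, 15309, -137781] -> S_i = -21*-9^i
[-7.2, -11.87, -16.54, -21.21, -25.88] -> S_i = -7.20 + -4.67*i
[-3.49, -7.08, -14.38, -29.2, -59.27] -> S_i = -3.49*2.03^i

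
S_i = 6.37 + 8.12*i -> [6.37, 14.49, 22.61, 30.73, 38.85]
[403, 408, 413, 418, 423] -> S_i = 403 + 5*i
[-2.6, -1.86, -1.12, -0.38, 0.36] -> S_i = -2.60 + 0.74*i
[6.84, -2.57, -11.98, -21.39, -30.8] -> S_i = 6.84 + -9.41*i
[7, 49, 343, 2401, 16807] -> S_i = 7*7^i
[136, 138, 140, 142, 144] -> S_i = 136 + 2*i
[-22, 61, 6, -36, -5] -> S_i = Random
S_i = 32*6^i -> [32, 192, 1152, 6912, 41472]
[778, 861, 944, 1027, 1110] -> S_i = 778 + 83*i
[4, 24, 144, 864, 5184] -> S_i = 4*6^i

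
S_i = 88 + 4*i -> [88, 92, 96, 100, 104]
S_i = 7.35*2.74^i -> [7.35, 20.14, 55.18, 151.2, 414.28]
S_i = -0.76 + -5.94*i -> [-0.76, -6.7, -12.64, -18.58, -24.52]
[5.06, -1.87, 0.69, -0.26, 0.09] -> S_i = 5.06*(-0.37)^i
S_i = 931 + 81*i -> [931, 1012, 1093, 1174, 1255]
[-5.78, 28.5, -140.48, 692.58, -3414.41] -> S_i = -5.78*(-4.93)^i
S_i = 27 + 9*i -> [27, 36, 45, 54, 63]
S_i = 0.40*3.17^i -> [0.4, 1.27, 4.02, 12.74, 40.39]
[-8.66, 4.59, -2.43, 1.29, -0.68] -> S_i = -8.66*(-0.53)^i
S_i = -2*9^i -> [-2, -18, -162, -1458, -13122]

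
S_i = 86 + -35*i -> [86, 51, 16, -19, -54]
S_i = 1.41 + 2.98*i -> [1.41, 4.39, 7.37, 10.35, 13.33]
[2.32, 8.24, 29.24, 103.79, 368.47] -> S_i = 2.32*3.55^i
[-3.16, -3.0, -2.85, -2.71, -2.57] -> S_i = -3.16*0.95^i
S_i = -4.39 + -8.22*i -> [-4.39, -12.61, -20.83, -29.05, -37.27]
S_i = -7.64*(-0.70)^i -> [-7.64, 5.35, -3.74, 2.62, -1.83]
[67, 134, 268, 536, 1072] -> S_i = 67*2^i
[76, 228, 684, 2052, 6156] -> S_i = 76*3^i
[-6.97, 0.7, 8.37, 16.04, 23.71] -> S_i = -6.97 + 7.67*i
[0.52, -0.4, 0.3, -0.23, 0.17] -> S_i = 0.52*(-0.76)^i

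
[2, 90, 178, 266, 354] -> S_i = 2 + 88*i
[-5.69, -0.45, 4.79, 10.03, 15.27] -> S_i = -5.69 + 5.24*i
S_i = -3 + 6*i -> [-3, 3, 9, 15, 21]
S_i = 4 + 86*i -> [4, 90, 176, 262, 348]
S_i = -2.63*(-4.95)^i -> [-2.63, 13.02, -64.44, 318.99, -1578.98]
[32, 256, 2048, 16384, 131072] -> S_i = 32*8^i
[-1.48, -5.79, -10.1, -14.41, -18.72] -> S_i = -1.48 + -4.31*i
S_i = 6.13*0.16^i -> [6.13, 0.98, 0.16, 0.03, 0.0]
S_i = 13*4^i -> [13, 52, 208, 832, 3328]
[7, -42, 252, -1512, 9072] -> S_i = 7*-6^i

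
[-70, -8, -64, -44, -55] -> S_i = Random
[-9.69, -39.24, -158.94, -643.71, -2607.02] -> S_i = -9.69*4.05^i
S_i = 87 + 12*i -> [87, 99, 111, 123, 135]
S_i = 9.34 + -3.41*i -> [9.34, 5.93, 2.52, -0.89, -4.3]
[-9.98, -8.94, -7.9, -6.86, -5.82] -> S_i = -9.98 + 1.04*i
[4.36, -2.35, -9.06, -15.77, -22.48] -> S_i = 4.36 + -6.71*i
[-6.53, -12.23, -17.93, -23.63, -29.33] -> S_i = -6.53 + -5.70*i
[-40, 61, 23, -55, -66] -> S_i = Random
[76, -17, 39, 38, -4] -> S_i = Random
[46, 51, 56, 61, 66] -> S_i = 46 + 5*i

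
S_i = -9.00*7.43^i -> [-9.0, -66.87, -496.84, -3691.55, -27428.23]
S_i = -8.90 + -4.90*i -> [-8.9, -13.8, -18.7, -23.6, -28.5]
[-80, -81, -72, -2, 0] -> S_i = Random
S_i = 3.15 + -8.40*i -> [3.15, -5.25, -13.65, -22.05, -30.45]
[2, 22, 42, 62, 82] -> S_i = 2 + 20*i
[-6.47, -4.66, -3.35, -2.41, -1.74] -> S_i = -6.47*0.72^i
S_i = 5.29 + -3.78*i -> [5.29, 1.51, -2.27, -6.05, -9.83]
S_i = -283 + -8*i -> [-283, -291, -299, -307, -315]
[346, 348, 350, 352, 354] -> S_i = 346 + 2*i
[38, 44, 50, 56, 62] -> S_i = 38 + 6*i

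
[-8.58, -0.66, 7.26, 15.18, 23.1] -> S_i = -8.58 + 7.92*i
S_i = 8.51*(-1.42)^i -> [8.51, -12.08, 17.16, -24.37, 34.6]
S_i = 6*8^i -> [6, 48, 384, 3072, 24576]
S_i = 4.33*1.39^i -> [4.33, 6.02, 8.37, 11.63, 16.16]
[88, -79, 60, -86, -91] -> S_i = Random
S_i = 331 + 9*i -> [331, 340, 349, 358, 367]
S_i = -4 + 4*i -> [-4, 0, 4, 8, 12]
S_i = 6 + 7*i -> [6, 13, 20, 27, 34]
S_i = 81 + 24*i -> [81, 105, 129, 153, 177]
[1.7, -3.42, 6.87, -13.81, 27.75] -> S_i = 1.70*(-2.01)^i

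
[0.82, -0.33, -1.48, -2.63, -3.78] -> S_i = 0.82 + -1.15*i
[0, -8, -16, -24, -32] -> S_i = 0 + -8*i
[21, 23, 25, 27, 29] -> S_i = 21 + 2*i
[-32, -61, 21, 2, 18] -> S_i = Random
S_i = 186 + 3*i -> [186, 189, 192, 195, 198]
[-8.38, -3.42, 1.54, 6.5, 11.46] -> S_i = -8.38 + 4.96*i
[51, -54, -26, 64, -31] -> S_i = Random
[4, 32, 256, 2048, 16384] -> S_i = 4*8^i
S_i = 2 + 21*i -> [2, 23, 44, 65, 86]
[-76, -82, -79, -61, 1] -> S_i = Random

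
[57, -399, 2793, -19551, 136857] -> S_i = 57*-7^i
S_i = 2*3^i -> [2, 6, 18, 54, 162]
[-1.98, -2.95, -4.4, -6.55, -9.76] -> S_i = -1.98*1.49^i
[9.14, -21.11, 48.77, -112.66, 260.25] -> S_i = 9.14*(-2.31)^i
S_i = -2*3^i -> [-2, -6, -18, -54, -162]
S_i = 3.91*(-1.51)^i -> [3.91, -5.9, 8.92, -13.46, 20.33]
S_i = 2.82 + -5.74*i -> [2.82, -2.92, -8.66, -14.4, -20.14]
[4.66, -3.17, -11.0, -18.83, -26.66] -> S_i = 4.66 + -7.83*i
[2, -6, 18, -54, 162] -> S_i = 2*-3^i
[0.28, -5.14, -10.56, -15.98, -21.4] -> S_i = 0.28 + -5.42*i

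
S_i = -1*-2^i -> [-1, 2, -4, 8, -16]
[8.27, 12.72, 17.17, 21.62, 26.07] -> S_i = 8.27 + 4.45*i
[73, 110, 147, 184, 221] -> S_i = 73 + 37*i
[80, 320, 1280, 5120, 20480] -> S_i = 80*4^i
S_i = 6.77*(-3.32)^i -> [6.77, -22.48, 74.62, -247.74, 822.51]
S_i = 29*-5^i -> [29, -145, 725, -3625, 18125]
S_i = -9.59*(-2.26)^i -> [-9.59, 21.67, -48.98, 110.7, -250.18]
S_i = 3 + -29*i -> [3, -26, -55, -84, -113]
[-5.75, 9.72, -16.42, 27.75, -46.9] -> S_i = -5.75*(-1.69)^i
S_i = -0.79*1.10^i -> [-0.79, -0.87, -0.96, -1.05, -1.16]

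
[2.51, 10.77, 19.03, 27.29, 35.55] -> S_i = 2.51 + 8.26*i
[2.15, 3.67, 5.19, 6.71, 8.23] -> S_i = 2.15 + 1.52*i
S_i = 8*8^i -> [8, 64, 512, 4096, 32768]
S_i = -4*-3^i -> [-4, 12, -36, 108, -324]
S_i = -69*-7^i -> [-69, 483, -3381, 23667, -165669]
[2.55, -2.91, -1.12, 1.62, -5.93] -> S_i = Random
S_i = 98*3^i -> [98, 294, 882, 2646, 7938]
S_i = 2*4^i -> [2, 8, 32, 128, 512]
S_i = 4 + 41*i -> [4, 45, 86, 127, 168]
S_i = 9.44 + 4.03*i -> [9.44, 13.47, 17.5, 21.53, 25.56]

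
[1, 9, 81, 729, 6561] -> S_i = 1*9^i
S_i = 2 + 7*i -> [2, 9, 16, 23, 30]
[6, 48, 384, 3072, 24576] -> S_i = 6*8^i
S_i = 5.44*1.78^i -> [5.44, 9.68, 17.24, 30.68, 54.61]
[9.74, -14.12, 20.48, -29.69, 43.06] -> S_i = 9.74*(-1.45)^i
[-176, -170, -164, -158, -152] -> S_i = -176 + 6*i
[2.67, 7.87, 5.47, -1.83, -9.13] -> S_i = Random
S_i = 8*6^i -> [8, 48, 288, 1728, 10368]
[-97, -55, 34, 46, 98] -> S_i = Random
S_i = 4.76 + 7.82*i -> [4.76, 12.58, 20.4, 28.22, 36.04]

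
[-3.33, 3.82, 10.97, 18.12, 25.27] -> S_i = -3.33 + 7.15*i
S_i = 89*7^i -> [89, 623, 4361, 30527, 213689]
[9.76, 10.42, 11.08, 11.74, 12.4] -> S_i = 9.76 + 0.66*i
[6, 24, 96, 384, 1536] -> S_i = 6*4^i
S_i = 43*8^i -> [43, 344, 2752, 22016, 176128]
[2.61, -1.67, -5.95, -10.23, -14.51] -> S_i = 2.61 + -4.28*i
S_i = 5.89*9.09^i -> [5.89, 53.54, 486.68, 4423.92, 40213.4]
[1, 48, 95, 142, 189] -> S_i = 1 + 47*i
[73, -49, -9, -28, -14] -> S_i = Random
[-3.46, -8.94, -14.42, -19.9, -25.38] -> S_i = -3.46 + -5.48*i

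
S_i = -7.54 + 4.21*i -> [-7.54, -3.33, 0.88, 5.09, 9.3]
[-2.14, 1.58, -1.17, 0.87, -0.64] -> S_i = -2.14*(-0.74)^i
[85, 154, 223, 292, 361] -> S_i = 85 + 69*i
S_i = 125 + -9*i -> [125, 116, 107, 98, 89]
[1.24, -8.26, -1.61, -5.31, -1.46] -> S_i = Random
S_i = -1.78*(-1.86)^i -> [-1.78, 3.31, -6.16, 11.45, -21.3]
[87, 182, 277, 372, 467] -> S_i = 87 + 95*i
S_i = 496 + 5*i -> [496, 501, 506, 511, 516]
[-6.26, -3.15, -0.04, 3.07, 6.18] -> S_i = -6.26 + 3.11*i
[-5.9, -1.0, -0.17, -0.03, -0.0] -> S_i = -5.90*0.17^i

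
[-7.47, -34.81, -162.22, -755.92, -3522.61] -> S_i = -7.47*4.66^i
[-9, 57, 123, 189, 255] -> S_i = -9 + 66*i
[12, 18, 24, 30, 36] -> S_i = 12 + 6*i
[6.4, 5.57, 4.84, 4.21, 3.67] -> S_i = 6.40*0.87^i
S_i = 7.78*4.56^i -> [7.78, 35.48, 161.77, 737.69, 3363.87]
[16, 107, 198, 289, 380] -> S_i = 16 + 91*i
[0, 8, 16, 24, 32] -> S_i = 0 + 8*i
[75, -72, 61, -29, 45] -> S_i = Random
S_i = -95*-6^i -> [-95, 570, -3420, 20520, -123120]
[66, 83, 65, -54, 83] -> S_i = Random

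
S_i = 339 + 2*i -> [339, 341, 343, 345, 347]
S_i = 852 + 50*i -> [852, 902, 952, 1002, 1052]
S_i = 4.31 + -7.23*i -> [4.31, -2.92, -10.15, -17.38, -24.61]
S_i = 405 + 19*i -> [405, 424, 443, 462, 481]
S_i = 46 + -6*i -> [46, 40, 34, 28, 22]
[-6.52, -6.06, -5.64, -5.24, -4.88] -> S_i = -6.52*0.93^i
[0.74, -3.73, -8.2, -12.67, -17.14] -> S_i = 0.74 + -4.47*i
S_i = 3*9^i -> [3, 27, 243, 2187, 19683]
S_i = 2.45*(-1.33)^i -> [2.45, -3.26, 4.33, -5.76, 7.67]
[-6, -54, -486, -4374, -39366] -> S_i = -6*9^i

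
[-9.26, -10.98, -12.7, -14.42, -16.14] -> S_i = -9.26 + -1.72*i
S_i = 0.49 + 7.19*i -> [0.49, 7.68, 14.87, 22.06, 29.25]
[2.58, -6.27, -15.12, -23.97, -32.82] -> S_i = 2.58 + -8.85*i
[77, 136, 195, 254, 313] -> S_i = 77 + 59*i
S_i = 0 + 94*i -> [0, 94, 188, 282, 376]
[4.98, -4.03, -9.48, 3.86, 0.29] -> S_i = Random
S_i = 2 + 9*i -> [2, 11, 20, 29, 38]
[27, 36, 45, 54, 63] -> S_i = 27 + 9*i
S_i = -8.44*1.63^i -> [-8.44, -13.76, -22.42, -36.55, -59.58]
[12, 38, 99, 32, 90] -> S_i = Random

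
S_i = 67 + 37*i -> [67, 104, 141, 178, 215]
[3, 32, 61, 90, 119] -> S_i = 3 + 29*i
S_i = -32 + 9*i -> [-32, -23, -14, -5, 4]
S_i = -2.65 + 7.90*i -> [-2.65, 5.25, 13.15, 21.05, 28.95]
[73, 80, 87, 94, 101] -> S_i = 73 + 7*i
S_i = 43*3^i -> [43, 129, 387, 1161, 3483]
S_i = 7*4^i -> [7, 28, 112, 448, 1792]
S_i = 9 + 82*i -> [9, 91, 173, 255, 337]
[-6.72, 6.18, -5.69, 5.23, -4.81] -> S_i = -6.72*(-0.92)^i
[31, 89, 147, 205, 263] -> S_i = 31 + 58*i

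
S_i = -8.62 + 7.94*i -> [-8.62, -0.68, 7.26, 15.2, 23.14]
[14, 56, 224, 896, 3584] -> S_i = 14*4^i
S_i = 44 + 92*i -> [44, 136, 228, 320, 412]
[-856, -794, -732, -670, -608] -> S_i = -856 + 62*i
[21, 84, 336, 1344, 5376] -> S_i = 21*4^i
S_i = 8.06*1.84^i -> [8.06, 14.83, 27.29, 50.21, 92.39]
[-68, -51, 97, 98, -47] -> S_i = Random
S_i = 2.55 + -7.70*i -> [2.55, -5.15, -12.85, -20.55, -28.25]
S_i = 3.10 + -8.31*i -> [3.1, -5.21, -13.52, -21.83, -30.14]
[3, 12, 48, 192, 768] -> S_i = 3*4^i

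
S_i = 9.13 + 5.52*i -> [9.13, 14.65, 20.17, 25.69, 31.21]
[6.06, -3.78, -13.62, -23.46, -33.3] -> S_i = 6.06 + -9.84*i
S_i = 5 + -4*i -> [5, 1, -3, -7, -11]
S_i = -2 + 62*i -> [-2, 60, 122, 184, 246]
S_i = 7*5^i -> [7, 35, 175, 875, 4375]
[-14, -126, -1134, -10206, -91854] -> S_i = -14*9^i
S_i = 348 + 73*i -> [348, 421, 494, 567, 640]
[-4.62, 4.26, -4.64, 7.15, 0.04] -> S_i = Random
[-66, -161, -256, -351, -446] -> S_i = -66 + -95*i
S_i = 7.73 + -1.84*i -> [7.73, 5.89, 4.05, 2.21, 0.37]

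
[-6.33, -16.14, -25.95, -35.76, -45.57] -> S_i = -6.33 + -9.81*i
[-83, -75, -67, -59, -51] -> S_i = -83 + 8*i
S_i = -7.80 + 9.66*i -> [-7.8, 1.86, 11.52, 21.18, 30.84]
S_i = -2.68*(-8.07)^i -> [-2.68, 21.63, -174.53, 1408.5, -11366.56]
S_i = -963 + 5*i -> [-963, -958, -953, -948, -943]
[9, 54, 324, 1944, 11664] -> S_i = 9*6^i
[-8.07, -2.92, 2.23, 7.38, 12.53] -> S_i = -8.07 + 5.15*i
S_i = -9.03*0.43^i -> [-9.03, -3.88, -1.67, -0.72, -0.31]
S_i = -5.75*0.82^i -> [-5.75, -4.72, -3.87, -3.17, -2.6]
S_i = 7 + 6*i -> [7, 13, 19, 25, 31]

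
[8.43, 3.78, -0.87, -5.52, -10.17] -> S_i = 8.43 + -4.65*i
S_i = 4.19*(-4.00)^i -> [4.19, -16.76, 67.04, -268.16, 1072.64]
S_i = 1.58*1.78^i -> [1.58, 2.81, 5.01, 8.91, 15.86]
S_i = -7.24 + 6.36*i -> [-7.24, -0.88, 5.48, 11.84, 18.2]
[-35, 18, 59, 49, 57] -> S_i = Random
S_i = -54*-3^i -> [-54, 162, -486, 1458, -4374]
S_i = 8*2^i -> [8, 16, 32, 64, 128]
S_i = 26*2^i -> [26, 52, 104, 208, 416]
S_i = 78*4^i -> [78, 312, 1248, 4992, 19968]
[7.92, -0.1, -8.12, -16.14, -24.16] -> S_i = 7.92 + -8.02*i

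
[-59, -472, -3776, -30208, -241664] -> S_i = -59*8^i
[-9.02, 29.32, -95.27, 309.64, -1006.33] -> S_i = -9.02*(-3.25)^i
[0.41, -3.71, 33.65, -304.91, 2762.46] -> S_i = 0.41*(-9.06)^i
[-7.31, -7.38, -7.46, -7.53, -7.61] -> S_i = -7.31*1.01^i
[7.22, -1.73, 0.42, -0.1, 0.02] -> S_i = 7.22*(-0.24)^i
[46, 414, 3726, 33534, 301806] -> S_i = 46*9^i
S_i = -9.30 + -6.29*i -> [-9.3, -15.59, -21.88, -28.17, -34.46]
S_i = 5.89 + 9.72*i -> [5.89, 15.61, 25.33, 35.05, 44.77]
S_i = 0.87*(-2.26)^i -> [0.87, -1.97, 4.44, -10.04, 22.7]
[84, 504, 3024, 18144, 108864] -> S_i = 84*6^i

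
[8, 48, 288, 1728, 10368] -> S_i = 8*6^i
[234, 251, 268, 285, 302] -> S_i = 234 + 17*i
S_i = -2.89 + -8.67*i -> [-2.89, -11.56, -20.23, -28.9, -37.57]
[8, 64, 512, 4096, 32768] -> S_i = 8*8^i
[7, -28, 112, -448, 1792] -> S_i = 7*-4^i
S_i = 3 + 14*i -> [3, 17, 31, 45, 59]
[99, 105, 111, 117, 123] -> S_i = 99 + 6*i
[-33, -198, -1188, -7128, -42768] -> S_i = -33*6^i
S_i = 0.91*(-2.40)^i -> [0.91, -2.18, 5.24, -12.58, 30.19]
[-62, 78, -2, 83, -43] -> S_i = Random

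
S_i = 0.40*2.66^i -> [0.4, 1.06, 2.83, 7.53, 20.03]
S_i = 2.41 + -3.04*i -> [2.41, -0.63, -3.67, -6.71, -9.75]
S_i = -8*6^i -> [-8, -48, -288, -1728, -10368]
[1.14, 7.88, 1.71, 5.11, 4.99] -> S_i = Random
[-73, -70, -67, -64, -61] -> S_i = -73 + 3*i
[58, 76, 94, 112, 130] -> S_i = 58 + 18*i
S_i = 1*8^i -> [1, 8, 64, 512, 4096]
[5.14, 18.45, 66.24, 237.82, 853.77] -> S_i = 5.14*3.59^i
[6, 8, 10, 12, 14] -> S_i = 6 + 2*i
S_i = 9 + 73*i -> [9, 82, 155, 228, 301]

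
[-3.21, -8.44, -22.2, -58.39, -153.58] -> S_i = -3.21*2.63^i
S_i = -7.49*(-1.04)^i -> [-7.49, 7.79, -8.1, 8.43, -8.76]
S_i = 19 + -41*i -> [19, -22, -63, -104, -145]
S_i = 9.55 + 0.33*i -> [9.55, 9.88, 10.21, 10.54, 10.87]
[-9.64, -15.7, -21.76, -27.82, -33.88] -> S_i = -9.64 + -6.06*i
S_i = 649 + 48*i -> [649, 697, 745, 793, 841]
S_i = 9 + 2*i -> [9, 11, 13, 15, 17]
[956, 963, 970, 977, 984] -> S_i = 956 + 7*i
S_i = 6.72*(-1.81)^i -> [6.72, -12.16, 22.02, -39.85, 72.12]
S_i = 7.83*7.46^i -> [7.83, 58.41, 435.75, 3250.71, 24250.3]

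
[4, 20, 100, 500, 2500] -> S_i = 4*5^i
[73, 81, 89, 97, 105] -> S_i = 73 + 8*i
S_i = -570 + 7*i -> [-570, -563, -556, -549, -542]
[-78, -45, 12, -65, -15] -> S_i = Random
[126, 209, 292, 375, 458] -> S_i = 126 + 83*i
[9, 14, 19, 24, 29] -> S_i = 9 + 5*i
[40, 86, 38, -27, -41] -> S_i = Random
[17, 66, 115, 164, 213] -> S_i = 17 + 49*i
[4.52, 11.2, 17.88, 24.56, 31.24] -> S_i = 4.52 + 6.68*i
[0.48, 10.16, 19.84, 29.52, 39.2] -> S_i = 0.48 + 9.68*i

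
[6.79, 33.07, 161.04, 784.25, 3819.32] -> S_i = 6.79*4.87^i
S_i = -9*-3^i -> [-9, 27, -81, 243, -729]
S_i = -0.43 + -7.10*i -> [-0.43, -7.53, -14.63, -21.73, -28.83]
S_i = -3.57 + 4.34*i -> [-3.57, 0.77, 5.11, 9.45, 13.79]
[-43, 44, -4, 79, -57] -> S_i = Random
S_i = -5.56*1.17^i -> [-5.56, -6.51, -7.61, -8.9, -10.42]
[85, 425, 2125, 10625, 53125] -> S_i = 85*5^i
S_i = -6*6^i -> [-6, -36, -216, -1296, -7776]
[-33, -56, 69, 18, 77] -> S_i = Random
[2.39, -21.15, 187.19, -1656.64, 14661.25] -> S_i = 2.39*(-8.85)^i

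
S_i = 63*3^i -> [63, 189, 567, 1701, 5103]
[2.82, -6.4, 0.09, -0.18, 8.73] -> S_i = Random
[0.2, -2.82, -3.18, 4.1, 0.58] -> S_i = Random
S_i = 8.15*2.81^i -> [8.15, 22.9, 64.35, 180.83, 508.14]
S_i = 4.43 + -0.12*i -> [4.43, 4.31, 4.19, 4.07, 3.95]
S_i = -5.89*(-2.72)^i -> [-5.89, 16.02, -43.58, 118.53, -322.4]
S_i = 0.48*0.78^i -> [0.48, 0.37, 0.29, 0.23, 0.18]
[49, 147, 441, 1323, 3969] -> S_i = 49*3^i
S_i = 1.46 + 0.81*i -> [1.46, 2.27, 3.08, 3.89, 4.7]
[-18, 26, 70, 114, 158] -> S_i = -18 + 44*i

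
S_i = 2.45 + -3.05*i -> [2.45, -0.6, -3.65, -6.7, -9.75]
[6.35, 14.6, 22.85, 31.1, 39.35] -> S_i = 6.35 + 8.25*i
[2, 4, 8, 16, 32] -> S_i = 2*2^i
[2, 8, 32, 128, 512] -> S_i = 2*4^i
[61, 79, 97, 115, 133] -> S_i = 61 + 18*i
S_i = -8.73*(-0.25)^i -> [-8.73, 2.18, -0.55, 0.14, -0.03]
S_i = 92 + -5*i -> [92, 87, 82, 77, 72]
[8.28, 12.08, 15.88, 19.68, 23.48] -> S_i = 8.28 + 3.80*i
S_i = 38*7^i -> [38, 266, 1862, 13034, 91238]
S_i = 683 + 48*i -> [683, 731, 779, 827, 875]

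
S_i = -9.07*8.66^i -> [-9.07, -78.55, -680.21, -5890.62, -51012.76]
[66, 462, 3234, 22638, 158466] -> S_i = 66*7^i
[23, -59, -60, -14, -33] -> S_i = Random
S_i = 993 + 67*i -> [993, 1060, 1127, 1194, 1261]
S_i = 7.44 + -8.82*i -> [7.44, -1.38, -10.2, -19.02, -27.84]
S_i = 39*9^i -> [39, 351, 3159, 28431, 255879]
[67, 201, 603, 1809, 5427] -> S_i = 67*3^i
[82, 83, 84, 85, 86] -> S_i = 82 + 1*i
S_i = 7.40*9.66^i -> [7.4, 71.48, 690.54, 6670.57, 64437.73]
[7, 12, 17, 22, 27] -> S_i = 7 + 5*i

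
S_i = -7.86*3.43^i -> [-7.86, -26.96, -92.47, -317.18, -1087.93]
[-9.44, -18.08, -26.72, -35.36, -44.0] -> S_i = -9.44 + -8.64*i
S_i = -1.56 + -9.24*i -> [-1.56, -10.8, -20.04, -29.28, -38.52]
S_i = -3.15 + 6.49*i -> [-3.15, 3.34, 9.83, 16.32, 22.81]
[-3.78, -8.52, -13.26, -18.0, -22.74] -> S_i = -3.78 + -4.74*i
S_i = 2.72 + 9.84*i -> [2.72, 12.56, 22.4, 32.24, 42.08]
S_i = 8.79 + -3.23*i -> [8.79, 5.56, 2.33, -0.9, -4.13]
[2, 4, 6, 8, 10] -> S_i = 2 + 2*i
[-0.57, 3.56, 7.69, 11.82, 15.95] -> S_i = -0.57 + 4.13*i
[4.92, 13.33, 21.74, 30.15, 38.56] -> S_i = 4.92 + 8.41*i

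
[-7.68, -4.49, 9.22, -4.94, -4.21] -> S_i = Random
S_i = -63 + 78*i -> [-63, 15, 93, 171, 249]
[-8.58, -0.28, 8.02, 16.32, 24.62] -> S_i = -8.58 + 8.30*i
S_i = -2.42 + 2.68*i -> [-2.42, 0.26, 2.94, 5.62, 8.3]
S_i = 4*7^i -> [4, 28, 196, 1372, 9604]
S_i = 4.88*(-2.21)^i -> [4.88, -10.78, 23.83, -52.67, 116.41]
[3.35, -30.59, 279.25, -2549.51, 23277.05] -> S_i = 3.35*(-9.13)^i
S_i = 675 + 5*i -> [675, 680, 685, 690, 695]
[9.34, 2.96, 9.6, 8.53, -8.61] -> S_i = Random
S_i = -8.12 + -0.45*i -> [-8.12, -8.57, -9.02, -9.47, -9.92]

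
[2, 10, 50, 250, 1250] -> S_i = 2*5^i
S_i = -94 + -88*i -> [-94, -182, -270, -358, -446]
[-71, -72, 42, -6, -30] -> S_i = Random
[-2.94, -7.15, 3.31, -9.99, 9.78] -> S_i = Random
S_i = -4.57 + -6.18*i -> [-4.57, -10.75, -16.93, -23.11, -29.29]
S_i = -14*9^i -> [-14, -126, -1134, -10206, -91854]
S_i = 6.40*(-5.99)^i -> [6.4, -38.34, 229.63, -1375.5, 8239.24]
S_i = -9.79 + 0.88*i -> [-9.79, -8.91, -8.03, -7.15, -6.27]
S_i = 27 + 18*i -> [27, 45, 63, 81, 99]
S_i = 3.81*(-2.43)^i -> [3.81, -9.26, 22.5, -54.67, 132.85]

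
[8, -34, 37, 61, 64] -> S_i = Random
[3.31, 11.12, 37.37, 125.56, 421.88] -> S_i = 3.31*3.36^i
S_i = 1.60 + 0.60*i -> [1.6, 2.2, 2.8, 3.4, 4.0]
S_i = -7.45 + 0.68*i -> [-7.45, -6.77, -6.09, -5.41, -4.73]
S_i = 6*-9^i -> [6, -54, 486, -4374, 39366]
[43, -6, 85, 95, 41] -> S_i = Random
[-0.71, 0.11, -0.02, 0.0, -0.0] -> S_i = -0.71*(-0.15)^i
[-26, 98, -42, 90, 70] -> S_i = Random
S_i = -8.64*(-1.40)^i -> [-8.64, 12.1, -16.93, 23.71, -33.19]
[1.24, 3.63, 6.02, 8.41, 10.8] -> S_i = 1.24 + 2.39*i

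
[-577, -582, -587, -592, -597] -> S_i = -577 + -5*i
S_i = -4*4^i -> [-4, -16, -64, -256, -1024]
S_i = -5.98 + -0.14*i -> [-5.98, -6.12, -6.26, -6.4, -6.54]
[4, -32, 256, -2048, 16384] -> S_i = 4*-8^i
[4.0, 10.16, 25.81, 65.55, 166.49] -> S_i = 4.00*2.54^i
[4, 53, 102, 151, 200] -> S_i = 4 + 49*i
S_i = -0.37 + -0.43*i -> [-0.37, -0.8, -1.23, -1.66, -2.09]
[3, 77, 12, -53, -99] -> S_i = Random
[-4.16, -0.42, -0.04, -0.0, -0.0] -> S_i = -4.16*0.10^i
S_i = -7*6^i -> [-7, -42, -252, -1512, -9072]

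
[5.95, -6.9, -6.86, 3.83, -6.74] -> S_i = Random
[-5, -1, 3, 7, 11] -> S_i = -5 + 4*i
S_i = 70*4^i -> [70, 280, 1120, 4480, 17920]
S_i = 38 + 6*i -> [38, 44, 50, 56, 62]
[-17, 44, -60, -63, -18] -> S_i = Random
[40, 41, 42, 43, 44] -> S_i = 40 + 1*i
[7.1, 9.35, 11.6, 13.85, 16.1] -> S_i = 7.10 + 2.25*i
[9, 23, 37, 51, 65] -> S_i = 9 + 14*i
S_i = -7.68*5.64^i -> [-7.68, -43.32, -244.3, -1377.84, -7771.01]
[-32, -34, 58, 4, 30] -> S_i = Random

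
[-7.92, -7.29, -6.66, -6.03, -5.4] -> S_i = -7.92 + 0.63*i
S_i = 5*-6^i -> [5, -30, 180, -1080, 6480]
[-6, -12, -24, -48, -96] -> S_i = -6*2^i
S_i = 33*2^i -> [33, 66, 132, 264, 528]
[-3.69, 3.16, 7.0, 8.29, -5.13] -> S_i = Random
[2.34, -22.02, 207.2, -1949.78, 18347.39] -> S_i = 2.34*(-9.41)^i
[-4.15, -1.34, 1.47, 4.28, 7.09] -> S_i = -4.15 + 2.81*i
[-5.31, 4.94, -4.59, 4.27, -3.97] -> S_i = -5.31*(-0.93)^i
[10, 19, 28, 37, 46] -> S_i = 10 + 9*i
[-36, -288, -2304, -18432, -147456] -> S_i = -36*8^i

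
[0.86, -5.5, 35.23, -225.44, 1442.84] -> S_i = 0.86*(-6.40)^i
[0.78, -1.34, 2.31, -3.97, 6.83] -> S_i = 0.78*(-1.72)^i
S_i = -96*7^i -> [-96, -672, -4704, -32928, -230496]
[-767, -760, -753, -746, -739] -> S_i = -767 + 7*i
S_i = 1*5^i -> [1, 5, 25, 125, 625]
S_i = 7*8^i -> [7, 56, 448, 3584, 28672]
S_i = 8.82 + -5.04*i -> [8.82, 3.78, -1.26, -6.3, -11.34]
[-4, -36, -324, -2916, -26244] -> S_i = -4*9^i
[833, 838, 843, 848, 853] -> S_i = 833 + 5*i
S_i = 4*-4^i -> [4, -16, 64, -256, 1024]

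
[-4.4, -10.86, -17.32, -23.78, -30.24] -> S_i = -4.40 + -6.46*i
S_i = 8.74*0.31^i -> [8.74, 2.71, 0.84, 0.26, 0.08]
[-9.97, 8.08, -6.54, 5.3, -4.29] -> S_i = -9.97*(-0.81)^i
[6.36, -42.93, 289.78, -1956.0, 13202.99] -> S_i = 6.36*(-6.75)^i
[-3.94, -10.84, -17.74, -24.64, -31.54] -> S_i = -3.94 + -6.90*i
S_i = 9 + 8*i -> [9, 17, 25, 33, 41]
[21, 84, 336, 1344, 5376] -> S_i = 21*4^i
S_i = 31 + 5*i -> [31, 36, 41, 46, 51]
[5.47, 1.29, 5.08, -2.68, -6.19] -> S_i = Random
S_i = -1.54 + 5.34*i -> [-1.54, 3.8, 9.14, 14.48, 19.82]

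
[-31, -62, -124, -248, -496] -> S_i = -31*2^i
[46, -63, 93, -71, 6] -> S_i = Random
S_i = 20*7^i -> [20, 140, 980, 6860, 48020]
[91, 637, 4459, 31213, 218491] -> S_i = 91*7^i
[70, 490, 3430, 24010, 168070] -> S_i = 70*7^i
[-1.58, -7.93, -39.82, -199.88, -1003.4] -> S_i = -1.58*5.02^i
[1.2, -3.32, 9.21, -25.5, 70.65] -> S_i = 1.20*(-2.77)^i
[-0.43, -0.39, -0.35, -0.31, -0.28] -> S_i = -0.43*0.90^i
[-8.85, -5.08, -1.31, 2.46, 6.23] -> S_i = -8.85 + 3.77*i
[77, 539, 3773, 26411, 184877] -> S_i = 77*7^i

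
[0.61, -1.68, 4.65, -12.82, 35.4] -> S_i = 0.61*(-2.76)^i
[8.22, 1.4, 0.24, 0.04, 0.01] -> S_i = 8.22*0.17^i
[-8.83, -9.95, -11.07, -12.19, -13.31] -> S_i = -8.83 + -1.12*i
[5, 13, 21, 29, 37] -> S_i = 5 + 8*i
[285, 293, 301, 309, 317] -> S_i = 285 + 8*i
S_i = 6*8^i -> [6, 48, 384, 3072, 24576]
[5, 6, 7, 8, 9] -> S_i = 5 + 1*i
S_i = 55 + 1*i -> [55, 56, 57, 58, 59]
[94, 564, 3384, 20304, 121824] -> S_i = 94*6^i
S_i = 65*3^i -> [65, 195, 585, 1755, 5265]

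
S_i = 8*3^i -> [8, 24, 72, 216, 648]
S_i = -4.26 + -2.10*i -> [-4.26, -6.36, -8.46, -10.56, -12.66]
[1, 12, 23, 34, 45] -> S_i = 1 + 11*i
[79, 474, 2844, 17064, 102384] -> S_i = 79*6^i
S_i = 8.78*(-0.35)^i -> [8.78, -3.07, 1.08, -0.38, 0.13]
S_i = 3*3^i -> [3, 9, 27, 81, 243]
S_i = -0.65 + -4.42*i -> [-0.65, -5.07, -9.49, -13.91, -18.33]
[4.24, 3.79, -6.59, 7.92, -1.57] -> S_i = Random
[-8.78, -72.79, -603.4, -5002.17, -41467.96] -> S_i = -8.78*8.29^i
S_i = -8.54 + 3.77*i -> [-8.54, -4.77, -1.0, 2.77, 6.54]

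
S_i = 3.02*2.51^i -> [3.02, 7.58, 19.03, 47.76, 119.87]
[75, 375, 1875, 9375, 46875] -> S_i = 75*5^i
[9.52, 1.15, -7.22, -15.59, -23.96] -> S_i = 9.52 + -8.37*i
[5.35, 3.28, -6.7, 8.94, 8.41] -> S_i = Random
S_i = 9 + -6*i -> [9, 3, -3, -9, -15]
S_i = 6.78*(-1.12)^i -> [6.78, -7.59, 8.5, -9.53, 10.67]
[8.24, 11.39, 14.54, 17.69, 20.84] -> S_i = 8.24 + 3.15*i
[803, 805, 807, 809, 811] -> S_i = 803 + 2*i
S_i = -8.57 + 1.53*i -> [-8.57, -7.04, -5.51, -3.98, -2.45]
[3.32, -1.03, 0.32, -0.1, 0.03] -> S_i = 3.32*(-0.31)^i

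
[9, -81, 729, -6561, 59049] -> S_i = 9*-9^i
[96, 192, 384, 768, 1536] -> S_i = 96*2^i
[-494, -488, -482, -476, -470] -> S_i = -494 + 6*i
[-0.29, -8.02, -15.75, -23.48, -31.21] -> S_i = -0.29 + -7.73*i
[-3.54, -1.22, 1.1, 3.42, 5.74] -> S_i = -3.54 + 2.32*i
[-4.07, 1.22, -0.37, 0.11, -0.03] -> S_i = -4.07*(-0.30)^i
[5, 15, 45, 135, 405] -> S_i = 5*3^i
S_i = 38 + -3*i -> [38, 35, 32, 29, 26]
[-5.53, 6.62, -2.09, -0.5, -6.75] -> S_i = Random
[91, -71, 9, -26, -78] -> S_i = Random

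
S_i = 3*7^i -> [3, 21, 147, 1029, 7203]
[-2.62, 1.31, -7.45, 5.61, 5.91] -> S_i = Random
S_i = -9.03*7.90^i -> [-9.03, -71.34, -563.56, -4452.14, -35171.92]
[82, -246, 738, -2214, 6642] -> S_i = 82*-3^i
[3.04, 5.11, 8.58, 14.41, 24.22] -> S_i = 3.04*1.68^i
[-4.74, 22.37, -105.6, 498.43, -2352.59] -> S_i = -4.74*(-4.72)^i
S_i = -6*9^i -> [-6, -54, -486, -4374, -39366]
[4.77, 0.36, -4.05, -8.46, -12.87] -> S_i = 4.77 + -4.41*i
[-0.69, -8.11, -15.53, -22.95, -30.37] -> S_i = -0.69 + -7.42*i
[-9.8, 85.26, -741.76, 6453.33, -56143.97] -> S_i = -9.80*(-8.70)^i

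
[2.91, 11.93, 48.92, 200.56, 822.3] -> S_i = 2.91*4.10^i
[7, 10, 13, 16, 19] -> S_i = 7 + 3*i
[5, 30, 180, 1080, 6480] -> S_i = 5*6^i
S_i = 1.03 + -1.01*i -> [1.03, 0.02, -0.99, -2.0, -3.01]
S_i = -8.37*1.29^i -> [-8.37, -10.8, -13.93, -17.97, -23.18]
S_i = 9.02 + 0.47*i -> [9.02, 9.49, 9.96, 10.43, 10.9]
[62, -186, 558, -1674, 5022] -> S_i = 62*-3^i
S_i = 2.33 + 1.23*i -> [2.33, 3.56, 4.79, 6.02, 7.25]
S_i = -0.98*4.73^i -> [-0.98, -4.64, -21.93, -103.71, -490.54]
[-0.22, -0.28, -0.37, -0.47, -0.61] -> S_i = -0.22*1.29^i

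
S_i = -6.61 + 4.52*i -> [-6.61, -2.09, 2.43, 6.95, 11.47]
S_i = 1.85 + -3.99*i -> [1.85, -2.14, -6.13, -10.12, -14.11]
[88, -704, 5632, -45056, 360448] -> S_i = 88*-8^i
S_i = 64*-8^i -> [64, -512, 4096, -32768, 262144]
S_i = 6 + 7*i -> [6, 13, 20, 27, 34]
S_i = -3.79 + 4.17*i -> [-3.79, 0.38, 4.55, 8.72, 12.89]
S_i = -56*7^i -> [-56, -392, -2744, -19208, -134456]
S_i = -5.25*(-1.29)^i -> [-5.25, 6.77, -8.74, 11.27, -14.54]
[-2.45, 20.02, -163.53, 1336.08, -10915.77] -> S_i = -2.45*(-8.17)^i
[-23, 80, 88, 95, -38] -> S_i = Random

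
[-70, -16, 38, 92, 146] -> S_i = -70 + 54*i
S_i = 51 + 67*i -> [51, 118, 185, 252, 319]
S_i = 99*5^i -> [99, 495, 2475, 12375, 61875]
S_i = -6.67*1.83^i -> [-6.67, -12.21, -22.34, -40.88, -74.8]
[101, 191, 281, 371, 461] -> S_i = 101 + 90*i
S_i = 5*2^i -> [5, 10, 20, 40, 80]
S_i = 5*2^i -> [5, 10, 20, 40, 80]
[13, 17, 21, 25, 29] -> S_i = 13 + 4*i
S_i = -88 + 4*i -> [-88, -84, -80, -76, -72]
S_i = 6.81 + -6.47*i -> [6.81, 0.34, -6.13, -12.6, -19.07]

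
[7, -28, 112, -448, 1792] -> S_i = 7*-4^i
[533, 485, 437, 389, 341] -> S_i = 533 + -48*i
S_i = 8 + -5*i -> [8, 3, -2, -7, -12]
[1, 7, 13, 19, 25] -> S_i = 1 + 6*i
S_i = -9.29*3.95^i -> [-9.29, -36.7, -144.95, -572.54, -2261.54]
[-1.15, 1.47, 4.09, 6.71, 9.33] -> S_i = -1.15 + 2.62*i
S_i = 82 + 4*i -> [82, 86, 90, 94, 98]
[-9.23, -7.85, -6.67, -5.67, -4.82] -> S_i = -9.23*0.85^i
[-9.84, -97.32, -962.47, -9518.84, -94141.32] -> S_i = -9.84*9.89^i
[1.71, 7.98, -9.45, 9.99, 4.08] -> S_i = Random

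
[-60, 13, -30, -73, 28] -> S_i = Random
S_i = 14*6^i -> [14, 84, 504, 3024, 18144]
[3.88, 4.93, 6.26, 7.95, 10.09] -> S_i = 3.88*1.27^i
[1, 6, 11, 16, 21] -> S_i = 1 + 5*i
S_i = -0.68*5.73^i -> [-0.68, -3.9, -22.33, -127.93, -733.04]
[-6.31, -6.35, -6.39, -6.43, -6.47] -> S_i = -6.31 + -0.04*i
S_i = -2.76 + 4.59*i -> [-2.76, 1.83, 6.42, 11.01, 15.6]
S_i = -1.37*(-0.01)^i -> [-1.37, 0.01, -0.0, 0.0, -0.0]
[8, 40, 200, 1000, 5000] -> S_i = 8*5^i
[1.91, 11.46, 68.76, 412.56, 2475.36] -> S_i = 1.91*6.00^i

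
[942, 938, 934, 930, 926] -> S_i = 942 + -4*i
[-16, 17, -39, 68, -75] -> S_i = Random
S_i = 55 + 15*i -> [55, 70, 85, 100, 115]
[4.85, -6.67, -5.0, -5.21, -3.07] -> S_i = Random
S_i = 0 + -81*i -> [0, -81, -162, -243, -324]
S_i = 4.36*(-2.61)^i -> [4.36, -11.38, 29.7, -77.52, 202.32]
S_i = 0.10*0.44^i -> [0.1, 0.04, 0.02, 0.01, 0.0]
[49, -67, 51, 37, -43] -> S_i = Random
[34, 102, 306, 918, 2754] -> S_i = 34*3^i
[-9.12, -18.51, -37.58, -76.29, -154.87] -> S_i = -9.12*2.03^i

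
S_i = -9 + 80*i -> [-9, 71, 151, 231, 311]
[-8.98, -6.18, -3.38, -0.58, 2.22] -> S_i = -8.98 + 2.80*i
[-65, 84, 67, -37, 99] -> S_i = Random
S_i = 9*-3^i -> [9, -27, 81, -243, 729]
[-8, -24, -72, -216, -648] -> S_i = -8*3^i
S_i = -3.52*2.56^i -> [-3.52, -9.01, -23.07, -59.06, -151.18]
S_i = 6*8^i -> [6, 48, 384, 3072, 24576]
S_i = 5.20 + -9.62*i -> [5.2, -4.42, -14.04, -23.66, -33.28]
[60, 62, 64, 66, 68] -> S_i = 60 + 2*i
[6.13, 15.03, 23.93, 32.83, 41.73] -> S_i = 6.13 + 8.90*i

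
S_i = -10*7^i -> [-10, -70, -490, -3430, -24010]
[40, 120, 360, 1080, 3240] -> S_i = 40*3^i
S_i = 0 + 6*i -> [0, 6, 12, 18, 24]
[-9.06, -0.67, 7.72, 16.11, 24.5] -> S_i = -9.06 + 8.39*i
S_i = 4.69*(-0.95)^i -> [4.69, -4.46, 4.23, -4.02, 3.82]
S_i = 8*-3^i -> [8, -24, 72, -216, 648]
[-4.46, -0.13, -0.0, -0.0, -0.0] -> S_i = -4.46*0.03^i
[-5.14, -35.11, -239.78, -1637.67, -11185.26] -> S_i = -5.14*6.83^i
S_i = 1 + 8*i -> [1, 9, 17, 25, 33]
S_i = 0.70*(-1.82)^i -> [0.7, -1.27, 2.32, -4.22, 7.68]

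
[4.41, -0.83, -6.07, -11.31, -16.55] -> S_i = 4.41 + -5.24*i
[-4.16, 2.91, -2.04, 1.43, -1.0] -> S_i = -4.16*(-0.70)^i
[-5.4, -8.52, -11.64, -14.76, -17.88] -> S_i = -5.40 + -3.12*i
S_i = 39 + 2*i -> [39, 41, 43, 45, 47]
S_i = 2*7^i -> [2, 14, 98, 686, 4802]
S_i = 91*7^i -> [91, 637, 4459, 31213, 218491]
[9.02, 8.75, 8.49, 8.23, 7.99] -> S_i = 9.02*0.97^i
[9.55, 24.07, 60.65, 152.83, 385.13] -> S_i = 9.55*2.52^i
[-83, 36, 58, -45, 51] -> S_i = Random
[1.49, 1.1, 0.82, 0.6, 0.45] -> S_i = 1.49*0.74^i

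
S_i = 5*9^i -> [5, 45, 405, 3645, 32805]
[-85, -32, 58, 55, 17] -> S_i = Random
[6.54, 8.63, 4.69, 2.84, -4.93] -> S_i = Random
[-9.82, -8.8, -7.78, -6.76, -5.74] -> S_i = -9.82 + 1.02*i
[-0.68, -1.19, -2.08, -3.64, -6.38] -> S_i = -0.68*1.75^i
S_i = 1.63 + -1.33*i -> [1.63, 0.3, -1.03, -2.36, -3.69]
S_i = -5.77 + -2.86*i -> [-5.77, -8.63, -11.49, -14.35, -17.21]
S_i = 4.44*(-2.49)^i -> [4.44, -11.06, 27.53, -68.55, 170.68]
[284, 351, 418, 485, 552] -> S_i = 284 + 67*i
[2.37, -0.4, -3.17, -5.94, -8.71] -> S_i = 2.37 + -2.77*i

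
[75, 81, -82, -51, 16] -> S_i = Random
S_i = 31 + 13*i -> [31, 44, 57, 70, 83]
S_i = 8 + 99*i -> [8, 107, 206, 305, 404]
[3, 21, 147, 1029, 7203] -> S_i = 3*7^i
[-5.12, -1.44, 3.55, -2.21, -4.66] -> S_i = Random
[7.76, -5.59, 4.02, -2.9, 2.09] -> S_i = 7.76*(-0.72)^i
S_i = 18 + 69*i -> [18, 87, 156, 225, 294]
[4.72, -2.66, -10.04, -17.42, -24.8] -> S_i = 4.72 + -7.38*i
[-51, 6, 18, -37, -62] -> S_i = Random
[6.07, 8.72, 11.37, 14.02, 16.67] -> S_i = 6.07 + 2.65*i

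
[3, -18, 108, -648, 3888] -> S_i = 3*-6^i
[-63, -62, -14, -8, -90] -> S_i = Random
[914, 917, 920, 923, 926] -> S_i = 914 + 3*i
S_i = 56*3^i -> [56, 168, 504, 1512, 4536]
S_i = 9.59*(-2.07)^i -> [9.59, -19.85, 41.09, -85.06, 176.08]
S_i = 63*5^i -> [63, 315, 1575, 7875, 39375]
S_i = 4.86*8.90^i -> [4.86, 43.25, 384.96, 3426.15, 30492.73]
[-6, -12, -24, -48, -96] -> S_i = -6*2^i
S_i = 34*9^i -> [34, 306, 2754, 24786, 223074]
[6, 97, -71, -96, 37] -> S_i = Random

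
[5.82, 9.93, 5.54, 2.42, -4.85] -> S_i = Random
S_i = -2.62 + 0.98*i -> [-2.62, -1.64, -0.66, 0.32, 1.3]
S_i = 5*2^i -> [5, 10, 20, 40, 80]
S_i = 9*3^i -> [9, 27, 81, 243, 729]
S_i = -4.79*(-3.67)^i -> [-4.79, 17.58, -64.52, 236.77, -868.96]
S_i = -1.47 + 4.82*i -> [-1.47, 3.35, 8.17, 12.99, 17.81]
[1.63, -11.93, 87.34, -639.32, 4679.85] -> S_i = 1.63*(-7.32)^i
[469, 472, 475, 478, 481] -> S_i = 469 + 3*i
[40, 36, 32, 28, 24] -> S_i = 40 + -4*i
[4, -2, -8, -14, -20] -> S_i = 4 + -6*i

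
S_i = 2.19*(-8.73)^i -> [2.19, -19.12, 166.91, -1457.09, 12720.41]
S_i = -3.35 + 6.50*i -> [-3.35, 3.15, 9.65, 16.15, 22.65]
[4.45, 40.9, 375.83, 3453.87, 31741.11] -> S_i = 4.45*9.19^i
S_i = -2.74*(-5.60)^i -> [-2.74, 15.34, -85.93, 481.19, -2694.65]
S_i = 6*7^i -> [6, 42, 294, 2058, 14406]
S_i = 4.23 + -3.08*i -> [4.23, 1.15, -1.93, -5.01, -8.09]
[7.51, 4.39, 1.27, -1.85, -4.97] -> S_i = 7.51 + -3.12*i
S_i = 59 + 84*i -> [59, 143, 227, 311, 395]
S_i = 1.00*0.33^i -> [1.0, 0.33, 0.11, 0.04, 0.01]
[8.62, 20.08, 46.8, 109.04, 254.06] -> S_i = 8.62*2.33^i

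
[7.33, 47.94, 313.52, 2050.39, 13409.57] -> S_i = 7.33*6.54^i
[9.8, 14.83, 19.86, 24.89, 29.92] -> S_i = 9.80 + 5.03*i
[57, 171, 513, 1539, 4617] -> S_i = 57*3^i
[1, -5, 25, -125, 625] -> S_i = 1*-5^i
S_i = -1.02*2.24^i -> [-1.02, -2.28, -5.12, -11.46, -25.68]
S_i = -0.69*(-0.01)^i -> [-0.69, 0.01, -0.0, 0.0, -0.0]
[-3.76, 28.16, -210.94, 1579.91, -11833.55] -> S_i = -3.76*(-7.49)^i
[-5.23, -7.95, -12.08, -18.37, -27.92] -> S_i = -5.23*1.52^i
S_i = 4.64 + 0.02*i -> [4.64, 4.66, 4.68, 4.7, 4.72]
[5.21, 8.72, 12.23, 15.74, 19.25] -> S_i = 5.21 + 3.51*i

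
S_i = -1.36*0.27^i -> [-1.36, -0.37, -0.1, -0.03, -0.01]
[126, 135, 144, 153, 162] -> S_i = 126 + 9*i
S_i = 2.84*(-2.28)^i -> [2.84, -6.48, 14.76, -33.66, 76.75]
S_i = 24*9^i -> [24, 216, 1944, 17496, 157464]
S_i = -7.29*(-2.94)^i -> [-7.29, 21.43, -63.01, 185.25, -544.65]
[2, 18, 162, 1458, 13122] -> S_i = 2*9^i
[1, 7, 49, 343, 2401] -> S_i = 1*7^i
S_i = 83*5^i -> [83, 415, 2075, 10375, 51875]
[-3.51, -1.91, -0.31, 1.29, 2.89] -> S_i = -3.51 + 1.60*i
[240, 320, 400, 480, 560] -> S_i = 240 + 80*i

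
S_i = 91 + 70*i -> [91, 161, 231, 301, 371]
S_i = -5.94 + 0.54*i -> [-5.94, -5.4, -4.86, -4.32, -3.78]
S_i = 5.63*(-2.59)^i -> [5.63, -14.58, 37.77, -97.82, 253.34]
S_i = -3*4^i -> [-3, -12, -48, -192, -768]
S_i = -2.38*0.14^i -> [-2.38, -0.33, -0.05, -0.01, -0.0]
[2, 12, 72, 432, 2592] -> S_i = 2*6^i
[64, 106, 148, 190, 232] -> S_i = 64 + 42*i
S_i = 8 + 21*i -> [8, 29, 50, 71, 92]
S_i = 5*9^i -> [5, 45, 405, 3645, 32805]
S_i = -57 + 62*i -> [-57, 5, 67, 129, 191]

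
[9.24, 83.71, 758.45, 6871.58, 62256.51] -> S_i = 9.24*9.06^i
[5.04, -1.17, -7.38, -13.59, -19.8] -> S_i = 5.04 + -6.21*i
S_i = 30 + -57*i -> [30, -27, -84, -141, -198]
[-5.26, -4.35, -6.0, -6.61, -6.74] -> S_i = Random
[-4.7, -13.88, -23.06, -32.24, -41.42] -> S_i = -4.70 + -9.18*i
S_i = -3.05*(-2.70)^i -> [-3.05, 8.24, -22.23, 60.03, -162.09]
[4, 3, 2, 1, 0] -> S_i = 4 + -1*i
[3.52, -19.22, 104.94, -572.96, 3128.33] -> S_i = 3.52*(-5.46)^i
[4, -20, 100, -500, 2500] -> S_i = 4*-5^i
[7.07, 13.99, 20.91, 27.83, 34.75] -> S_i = 7.07 + 6.92*i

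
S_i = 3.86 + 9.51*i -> [3.86, 13.37, 22.88, 32.39, 41.9]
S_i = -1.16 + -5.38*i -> [-1.16, -6.54, -11.92, -17.3, -22.68]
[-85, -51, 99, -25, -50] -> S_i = Random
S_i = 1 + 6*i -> [1, 7, 13, 19, 25]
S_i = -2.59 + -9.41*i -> [-2.59, -12.0, -21.41, -30.82, -40.23]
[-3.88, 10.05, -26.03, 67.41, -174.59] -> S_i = -3.88*(-2.59)^i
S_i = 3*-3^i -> [3, -9, 27, -81, 243]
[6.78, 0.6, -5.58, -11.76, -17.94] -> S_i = 6.78 + -6.18*i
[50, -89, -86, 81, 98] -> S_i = Random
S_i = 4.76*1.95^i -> [4.76, 9.28, 18.1, 35.29, 68.82]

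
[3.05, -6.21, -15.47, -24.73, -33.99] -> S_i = 3.05 + -9.26*i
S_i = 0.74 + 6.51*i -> [0.74, 7.25, 13.76, 20.27, 26.78]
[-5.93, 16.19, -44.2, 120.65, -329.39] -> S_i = -5.93*(-2.73)^i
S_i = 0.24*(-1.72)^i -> [0.24, -0.41, 0.71, -1.22, 2.1]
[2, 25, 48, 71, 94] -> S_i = 2 + 23*i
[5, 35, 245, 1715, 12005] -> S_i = 5*7^i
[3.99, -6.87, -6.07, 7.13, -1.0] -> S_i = Random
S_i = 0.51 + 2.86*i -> [0.51, 3.37, 6.23, 9.09, 11.95]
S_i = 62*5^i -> [62, 310, 1550, 7750, 38750]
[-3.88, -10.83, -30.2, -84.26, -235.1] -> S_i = -3.88*2.79^i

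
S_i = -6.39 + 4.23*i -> [-6.39, -2.16, 2.07, 6.3, 10.53]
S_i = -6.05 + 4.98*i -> [-6.05, -1.07, 3.91, 8.89, 13.87]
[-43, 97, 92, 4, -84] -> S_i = Random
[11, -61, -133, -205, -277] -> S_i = 11 + -72*i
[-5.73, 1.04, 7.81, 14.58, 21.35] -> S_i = -5.73 + 6.77*i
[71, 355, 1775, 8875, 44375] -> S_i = 71*5^i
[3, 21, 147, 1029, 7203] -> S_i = 3*7^i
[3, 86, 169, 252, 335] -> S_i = 3 + 83*i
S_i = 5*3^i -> [5, 15, 45, 135, 405]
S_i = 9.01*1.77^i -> [9.01, 15.95, 28.23, 49.96, 88.43]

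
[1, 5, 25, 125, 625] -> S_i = 1*5^i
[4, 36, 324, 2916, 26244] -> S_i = 4*9^i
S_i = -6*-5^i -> [-6, 30, -150, 750, -3750]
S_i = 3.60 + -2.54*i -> [3.6, 1.06, -1.48, -4.02, -6.56]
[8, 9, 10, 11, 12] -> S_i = 8 + 1*i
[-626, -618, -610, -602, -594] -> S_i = -626 + 8*i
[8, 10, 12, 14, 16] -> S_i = 8 + 2*i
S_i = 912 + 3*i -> [912, 915, 918, 921, 924]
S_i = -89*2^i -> [-89, -178, -356, -712, -1424]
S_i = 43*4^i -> [43, 172, 688, 2752, 11008]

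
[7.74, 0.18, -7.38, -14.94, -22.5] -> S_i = 7.74 + -7.56*i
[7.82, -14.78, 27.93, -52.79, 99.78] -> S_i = 7.82*(-1.89)^i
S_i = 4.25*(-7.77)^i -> [4.25, -33.02, 256.58, -1993.66, 15490.77]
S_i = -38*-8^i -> [-38, 304, -2432, 19456, -155648]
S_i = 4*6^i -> [4, 24, 144, 864, 5184]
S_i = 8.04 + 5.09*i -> [8.04, 13.13, 18.22, 23.31, 28.4]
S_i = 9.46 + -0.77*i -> [9.46, 8.69, 7.92, 7.15, 6.38]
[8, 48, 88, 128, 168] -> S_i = 8 + 40*i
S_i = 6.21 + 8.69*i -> [6.21, 14.9, 23.59, 32.28, 40.97]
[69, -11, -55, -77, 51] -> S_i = Random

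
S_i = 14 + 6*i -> [14, 20, 26, 32, 38]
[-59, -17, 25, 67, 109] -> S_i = -59 + 42*i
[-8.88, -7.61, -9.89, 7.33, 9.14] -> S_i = Random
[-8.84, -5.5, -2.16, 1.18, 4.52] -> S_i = -8.84 + 3.34*i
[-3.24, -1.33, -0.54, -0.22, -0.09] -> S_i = -3.24*0.41^i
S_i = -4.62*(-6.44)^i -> [-4.62, 29.75, -191.61, 1233.96, -7946.67]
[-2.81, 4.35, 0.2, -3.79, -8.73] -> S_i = Random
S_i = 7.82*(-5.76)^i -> [7.82, -45.04, 259.45, -1494.43, 8607.89]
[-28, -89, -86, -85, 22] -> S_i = Random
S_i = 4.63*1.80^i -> [4.63, 8.33, 15.0, 27.0, 48.6]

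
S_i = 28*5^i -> [28, 140, 700, 3500, 17500]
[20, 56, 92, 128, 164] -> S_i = 20 + 36*i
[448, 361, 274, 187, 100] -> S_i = 448 + -87*i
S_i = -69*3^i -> [-69, -207, -621, -1863, -5589]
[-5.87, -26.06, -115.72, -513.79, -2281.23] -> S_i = -5.87*4.44^i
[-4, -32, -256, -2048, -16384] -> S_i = -4*8^i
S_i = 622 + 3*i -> [622, 625, 628, 631, 634]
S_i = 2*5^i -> [2, 10, 50, 250, 1250]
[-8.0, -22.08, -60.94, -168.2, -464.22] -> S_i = -8.00*2.76^i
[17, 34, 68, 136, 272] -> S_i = 17*2^i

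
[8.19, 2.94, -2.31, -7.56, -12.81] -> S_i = 8.19 + -5.25*i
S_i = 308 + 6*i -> [308, 314, 320, 326, 332]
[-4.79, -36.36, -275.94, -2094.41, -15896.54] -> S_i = -4.79*7.59^i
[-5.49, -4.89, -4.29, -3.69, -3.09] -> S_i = -5.49 + 0.60*i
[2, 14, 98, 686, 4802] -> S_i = 2*7^i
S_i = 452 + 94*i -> [452, 546, 640, 734, 828]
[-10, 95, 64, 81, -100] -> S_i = Random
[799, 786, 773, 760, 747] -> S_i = 799 + -13*i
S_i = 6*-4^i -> [6, -24, 96, -384, 1536]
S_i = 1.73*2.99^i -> [1.73, 5.17, 15.47, 46.24, 138.27]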